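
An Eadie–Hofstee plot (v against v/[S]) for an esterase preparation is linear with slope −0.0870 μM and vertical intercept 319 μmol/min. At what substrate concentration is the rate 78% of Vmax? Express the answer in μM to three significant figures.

The Eadie–Hofstee slope gives Km = 0.0870 μM (slope = −Km).
v/Vmax = [S]/(Km+[S]) = 0.78 ⇒ [S] = Km·0.78/(1−0.78) = 0.0870 × 3.545 = 0.308 μM.

0.308 μM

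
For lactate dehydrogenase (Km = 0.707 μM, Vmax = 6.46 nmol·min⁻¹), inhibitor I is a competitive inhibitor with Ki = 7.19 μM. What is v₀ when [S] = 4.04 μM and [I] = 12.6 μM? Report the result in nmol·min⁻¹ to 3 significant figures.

α = 1 + [I]/Ki = 1 + 12.6/7.19 = 2.752.
For a competitive inhibitor, Vmax is unchanged and the apparent Km becomes α·Km: Km,app = 1.95 μM, Vmax,app = 6.46 nmol·min⁻¹.
v = Vmax,app·[S]/(Km,app + [S]) = 6.46 × 4.04/(1.95 + 4.04) = 4.36 nmol·min⁻¹.

4.36 nmol·min⁻¹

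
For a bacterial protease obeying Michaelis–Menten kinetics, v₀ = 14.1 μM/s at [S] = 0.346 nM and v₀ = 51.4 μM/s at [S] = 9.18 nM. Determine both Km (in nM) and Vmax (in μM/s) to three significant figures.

From v = Vmax[S]/(Km+[S]), each point gives Vmax = v(Km+[S])/[S].
Equating: 14.1(Km+0.346)/0.346 = 51.4(Km+9.18)/9.18.
40.75·Km + 14.1 = 5.599·Km + 51.4, so (40.75 − 5.599)·Km = 51.4 − 14.1.
Km = 37.30/35.15 = 1.06 nM; then Vmax = 14.1(1.06+0.346)/0.346 = 57.3 μM/s.

Km = 1.06 nM; Vmax = 57.3 μM/s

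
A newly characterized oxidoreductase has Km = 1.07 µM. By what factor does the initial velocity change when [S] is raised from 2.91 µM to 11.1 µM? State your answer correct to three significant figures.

1.25

The fractional saturations are [S]/(Km+[S]) = 2.91/3.980 = 0.7312 and 11.1/12.17 = 0.9121.
v₂/v₁ is just their ratio: 0.9121/0.7312 = 1.25.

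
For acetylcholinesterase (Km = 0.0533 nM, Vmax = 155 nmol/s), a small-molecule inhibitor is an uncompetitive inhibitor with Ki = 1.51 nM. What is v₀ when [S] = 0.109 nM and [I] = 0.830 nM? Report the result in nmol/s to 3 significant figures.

76.0 nmol/s

With α = 1 + [I]/Ki = 1 + 0.830/1.51 = 1.550, the uncompetitive rate law is v = (Vmax/α)·[S] / (Km/α + [S]).
v = (155/1.550)×0.109 / (0.0533/1.550 + 0.109) = 10.90/0.1434 = 76.0 nmol/s.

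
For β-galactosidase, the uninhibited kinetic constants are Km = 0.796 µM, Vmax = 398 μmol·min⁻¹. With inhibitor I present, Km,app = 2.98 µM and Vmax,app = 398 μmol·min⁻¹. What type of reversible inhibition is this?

Km increases (0.796 → 2.98 µM) while Vmax is unchanged — the hallmark of competitive inhibition.

competitive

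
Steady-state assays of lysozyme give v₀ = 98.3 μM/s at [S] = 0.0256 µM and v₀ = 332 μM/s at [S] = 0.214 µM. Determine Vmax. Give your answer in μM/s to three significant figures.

490 μM/s

In reciprocal form, 1/v = (Km/Vmax)·(1/[S]) + 1/Vmax. The two points give (1/[S], 1/v) = (39.06, 0.01017) and (4.673, 0.003012).
Slope = (0.01017 − 0.003012)/(39.06 − 4.673) = 0.0002082; intercept = 0.01017 − 0.0002082×39.06 = 0.002039.
Vmax = 1/intercept = 490 μM/s; Km = slope × Vmax = 0.0002082 × 490 = 0.102 µM.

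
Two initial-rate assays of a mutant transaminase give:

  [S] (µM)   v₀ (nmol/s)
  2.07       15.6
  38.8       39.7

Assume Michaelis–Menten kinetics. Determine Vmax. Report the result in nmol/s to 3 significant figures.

From v = Vmax[S]/(Km+[S]), each point gives Vmax = v(Km+[S])/[S].
Equating: 15.6(Km+2.07)/2.07 = 39.7(Km+38.8)/38.8.
7.536·Km + 15.6 = 1.023·Km + 39.7, so (7.536 − 1.023)·Km = 39.7 − 15.6.
Km = 24.10/6.513 = 3.70 µM; then Vmax = 15.6(3.70+2.07)/2.07 = 43.5 nmol/s.

43.5 nmol/s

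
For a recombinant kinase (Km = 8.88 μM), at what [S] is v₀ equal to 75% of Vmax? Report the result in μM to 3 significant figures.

v/Vmax = [S]/(Km+[S]) = 0.75, so [S] = Km·0.75/(1 − 0.75) = 8.88 × 3.000.
[S] = 26.6 μM.

26.6 μM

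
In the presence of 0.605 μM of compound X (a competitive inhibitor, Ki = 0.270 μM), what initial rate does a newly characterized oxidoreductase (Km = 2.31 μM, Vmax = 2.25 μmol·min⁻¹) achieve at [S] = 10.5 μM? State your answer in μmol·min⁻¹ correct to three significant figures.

1.31 μmol·min⁻¹

With α = 1 + [I]/Ki = 1 + 0.605/0.270 = 3.241, the competitive rate law is v = Vmax[S] / (αKm + [S]).
v = 2.25×10.5 / (3.241×2.31 + 10.5) = 23.62/17.99 = 1.31 μmol·min⁻¹.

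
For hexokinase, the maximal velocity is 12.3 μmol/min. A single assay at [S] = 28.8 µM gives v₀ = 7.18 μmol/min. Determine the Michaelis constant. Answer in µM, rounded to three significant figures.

v/Vmax = 7.18/12.3 = 0.5837 = [S]/(Km+[S]).
So Km + [S] = [S]/0.5837 = 49.34 µM, giving Km = 49.34 − 28.8 = 20.5 µM.

20.5 µM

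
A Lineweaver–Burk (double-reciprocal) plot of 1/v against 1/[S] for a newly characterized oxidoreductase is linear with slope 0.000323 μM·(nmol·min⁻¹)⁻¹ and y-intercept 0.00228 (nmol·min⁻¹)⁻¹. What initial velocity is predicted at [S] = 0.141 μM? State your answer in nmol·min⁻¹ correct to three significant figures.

219 nmol·min⁻¹

The y-intercept is 1/Vmax, so Vmax = 1/0.00228 = 439 nmol·min⁻¹.
The slope is Km/Vmax, so Km = 0.000323 × 439 = 0.142 μM.
Then v = 439 × 0.141/(0.142 + 0.141) = 219 nmol·min⁻¹.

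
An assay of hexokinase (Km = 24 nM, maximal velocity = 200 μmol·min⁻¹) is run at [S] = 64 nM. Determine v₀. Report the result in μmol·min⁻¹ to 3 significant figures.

[S]/(Km+[S]) = 64/88.00 = 0.7273, the fractional saturation.
v = 0.7273 × Vmax = 0.7273 × 200 = 145 μmol·min⁻¹.

145 μmol·min⁻¹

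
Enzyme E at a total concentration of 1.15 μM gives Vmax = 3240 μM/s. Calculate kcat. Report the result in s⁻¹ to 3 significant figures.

kcat = Vmax/[E]total = 3240 μM/s / 1.15 μM = 2820 s⁻¹.

2820 s⁻¹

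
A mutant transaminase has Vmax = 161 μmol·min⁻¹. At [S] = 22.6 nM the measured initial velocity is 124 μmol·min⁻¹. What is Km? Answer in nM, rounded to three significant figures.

6.74 nM

v/Vmax = 124/161 = 0.7702 = [S]/(Km+[S]).
So Km + [S] = [S]/0.7702 = 29.34 nM, giving Km = 29.34 − 22.6 = 6.74 nM.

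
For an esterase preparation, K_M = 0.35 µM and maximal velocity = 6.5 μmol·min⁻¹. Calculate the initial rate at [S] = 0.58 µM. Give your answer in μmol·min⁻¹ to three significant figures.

4.05 μmol·min⁻¹

[S]/(Km+[S]) = 0.58/0.9300 = 0.6237, the fractional saturation.
v = 0.6237 × Vmax = 0.6237 × 6.5 = 4.05 μmol·min⁻¹.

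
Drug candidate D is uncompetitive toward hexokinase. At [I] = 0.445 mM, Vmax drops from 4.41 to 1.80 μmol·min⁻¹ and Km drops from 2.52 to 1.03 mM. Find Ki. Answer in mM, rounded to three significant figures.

Uncompetitive: Vmax,app = Vmax/α (and Km,app = Km/α) with α = 1 + [I]/Ki.
α = Vmax/Vmax,app = 4.41/1.80 = 2.450.
Ki = [I]/(α − 1) = 0.445/1.450 = 0.307 mM.

0.307 mM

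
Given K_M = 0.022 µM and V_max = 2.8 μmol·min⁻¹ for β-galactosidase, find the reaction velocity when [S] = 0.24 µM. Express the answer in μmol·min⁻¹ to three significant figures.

v = Vmax·[S]/(Km + [S]) = 2.8 × 0.24 / (0.022 + 0.24)
  = 0.6720 / 0.2620 = 2.56 μmol·min⁻¹.

2.56 μmol·min⁻¹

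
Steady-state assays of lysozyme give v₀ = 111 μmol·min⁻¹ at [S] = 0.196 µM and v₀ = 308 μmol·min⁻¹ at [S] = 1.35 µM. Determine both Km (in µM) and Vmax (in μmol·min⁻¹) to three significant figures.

From v = Vmax[S]/(Km+[S]), each point gives Vmax = v(Km+[S])/[S].
Equating: 111(Km+0.196)/0.196 = 308(Km+1.35)/1.35.
566.3·Km + 111 = 228.1·Km + 308, so (566.3 − 228.1)·Km = 308 − 111.
Km = 197.0/338.2 = 0.583 µM; then Vmax = 111(0.583+0.196)/0.196 = 441 μmol·min⁻¹.

Km = 0.583 µM; Vmax = 441 μmol·min⁻¹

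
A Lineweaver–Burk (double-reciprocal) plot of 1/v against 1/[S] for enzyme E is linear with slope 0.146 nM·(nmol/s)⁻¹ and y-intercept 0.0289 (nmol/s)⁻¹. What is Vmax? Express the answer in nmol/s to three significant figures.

The y-intercept of a Lineweaver–Burk plot equals 1/Vmax, so Vmax = 1/0.0289 = 34.6 nmol/s.

34.6 nmol/s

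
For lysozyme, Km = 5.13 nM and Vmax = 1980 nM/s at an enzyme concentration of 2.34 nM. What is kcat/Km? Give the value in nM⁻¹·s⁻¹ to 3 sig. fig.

165 nM⁻¹·s⁻¹

kcat = Vmax/[E]total = 1980/2.34 = 846 s⁻¹.
kcat/Km = 846/5.13 = 165 nM⁻¹·s⁻¹.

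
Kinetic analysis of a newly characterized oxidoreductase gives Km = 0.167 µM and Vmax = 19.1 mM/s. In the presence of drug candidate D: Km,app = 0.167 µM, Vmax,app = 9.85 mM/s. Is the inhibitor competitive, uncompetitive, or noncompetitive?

Vmax decreases (19.1 → 9.85 mM/s) while Km is unchanged — pure noncompetitive inhibition.

noncompetitive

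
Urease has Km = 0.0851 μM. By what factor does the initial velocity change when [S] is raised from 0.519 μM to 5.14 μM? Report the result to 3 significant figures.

The fractional saturations are [S]/(Km+[S]) = 0.519/0.6041 = 0.8591 and 5.14/5.225 = 0.9837.
v₂/v₁ is just their ratio: 0.9837/0.8591 = 1.15.

1.15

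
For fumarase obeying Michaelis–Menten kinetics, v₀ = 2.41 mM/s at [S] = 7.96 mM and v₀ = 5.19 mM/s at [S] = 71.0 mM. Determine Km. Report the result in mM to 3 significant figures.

12.1 mM

From v = Vmax[S]/(Km+[S]), each point gives Vmax = v(Km+[S])/[S].
Equating: 2.41(Km+7.96)/7.96 = 5.19(Km+71.0)/71.0.
0.3028·Km + 2.41 = 0.07310·Km + 5.19, so (0.3028 − 0.07310)·Km = 5.19 − 2.41.
Km = 2.780/0.2297 = 12.1 mM; then Vmax = 2.41(12.1+7.96)/7.96 = 6.07 mM/s.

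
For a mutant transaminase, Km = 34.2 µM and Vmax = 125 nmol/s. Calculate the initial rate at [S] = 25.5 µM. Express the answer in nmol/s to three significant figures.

[S]/(Km+[S]) = 25.5/59.70 = 0.4271, the fractional saturation.
v = 0.4271 × Vmax = 0.4271 × 125 = 53.4 nmol/s.

53.4 nmol/s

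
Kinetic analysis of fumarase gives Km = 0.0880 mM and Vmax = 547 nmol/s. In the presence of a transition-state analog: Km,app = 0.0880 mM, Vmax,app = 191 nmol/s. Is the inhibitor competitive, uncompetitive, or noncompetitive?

noncompetitive

Vmax decreases (547 → 191 nmol/s) while Km is unchanged — pure noncompetitive inhibition.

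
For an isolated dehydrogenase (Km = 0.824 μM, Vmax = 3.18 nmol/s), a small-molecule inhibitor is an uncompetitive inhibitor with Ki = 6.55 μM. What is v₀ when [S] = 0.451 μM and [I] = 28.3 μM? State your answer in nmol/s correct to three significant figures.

0.445 nmol/s

α = 1 + [I]/Ki = 1 + 28.3/6.55 = 5.321.
For an uncompetitive inhibitor, both parameters are divided by α, giving Vmax/α and Km/α: Km,app = 0.155 μM, Vmax,app = 0.598 nmol/s.
v = Vmax,app·[S]/(Km,app + [S]) = 0.598 × 0.451/(0.155 + 0.451) = 0.445 nmol/s.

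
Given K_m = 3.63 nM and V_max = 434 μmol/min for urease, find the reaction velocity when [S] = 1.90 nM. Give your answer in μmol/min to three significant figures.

[S]/(Km+[S]) = 1.90/5.530 = 0.3436, the fractional saturation.
v = 0.3436 × Vmax = 0.3436 × 434 = 149 μmol/min.

149 μmol/min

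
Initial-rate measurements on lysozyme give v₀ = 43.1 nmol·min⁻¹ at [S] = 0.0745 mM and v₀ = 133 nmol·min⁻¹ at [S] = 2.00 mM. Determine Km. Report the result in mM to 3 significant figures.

From v = Vmax[S]/(Km+[S]), each point gives Vmax = v(Km+[S])/[S].
Equating: 43.1(Km+0.0745)/0.0745 = 133(Km+2.00)/2.00.
578.5·Km + 43.1 = 66.50·Km + 133, so (578.5 − 66.50)·Km = 133 − 43.1.
Km = 89.90/512.0 = 0.176 mM; then Vmax = 43.1(0.176+0.0745)/0.0745 = 145 nmol·min⁻¹.

0.176 mM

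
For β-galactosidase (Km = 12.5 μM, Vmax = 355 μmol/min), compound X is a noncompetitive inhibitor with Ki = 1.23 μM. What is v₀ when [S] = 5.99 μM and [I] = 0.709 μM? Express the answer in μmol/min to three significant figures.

73.0 μmol/min

With α = 1 + [I]/Ki = 1 + 0.709/1.23 = 1.576, the noncompetitive rate law is v = (Vmax/α)·[S] / (Km + [S]).
v = (355/1.576)×5.99 / (12.5 + 5.99) = 1349/18.49 = 73.0 μmol/min.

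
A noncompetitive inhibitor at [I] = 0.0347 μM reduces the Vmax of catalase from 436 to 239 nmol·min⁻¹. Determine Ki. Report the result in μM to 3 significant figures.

0.0421 μM

Noncompetitive: Vmax,app = Vmax/α with α = 1 + [I]/Ki.
α = Vmax/Vmax,app = 436/239 = 1.824.
Since α = 1 + [I]/Ki, [I]/Ki = 1.824 − 1 = 0.8243 and Ki = 0.0347/0.8243 = 0.0421 μM.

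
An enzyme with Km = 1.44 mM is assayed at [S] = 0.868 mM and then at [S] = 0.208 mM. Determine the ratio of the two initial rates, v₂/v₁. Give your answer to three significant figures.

The fractional saturations are [S]/(Km+[S]) = 0.868/2.308 = 0.3761 and 0.208/1.648 = 0.1262.
v₂/v₁ is just their ratio: 0.1262/0.3761 = 0.336.

0.336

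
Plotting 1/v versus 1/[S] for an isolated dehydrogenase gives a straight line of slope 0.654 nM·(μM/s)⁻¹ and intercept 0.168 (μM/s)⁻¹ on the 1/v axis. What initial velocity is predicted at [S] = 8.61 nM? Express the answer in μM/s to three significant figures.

The y-intercept is 1/Vmax, so Vmax = 1/0.168 = 5.95 μM/s.
The slope is Km/Vmax, so Km = 0.654 × 5.95 = 3.89 nM.
Then v = 5.95 × 8.61/(3.89 + 8.61) = 4.10 μM/s.

4.10 μM/s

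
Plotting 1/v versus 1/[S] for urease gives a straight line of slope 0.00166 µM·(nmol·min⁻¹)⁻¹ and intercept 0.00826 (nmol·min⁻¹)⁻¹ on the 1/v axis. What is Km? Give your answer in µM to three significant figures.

0.201 µM

y-intercept = 1/Vmax ⇒ Vmax = 121 nmol·min⁻¹; slope = Km/Vmax ⇒ Km = slope × Vmax.
Km = 0.00166 × 121 = 0.201 µM.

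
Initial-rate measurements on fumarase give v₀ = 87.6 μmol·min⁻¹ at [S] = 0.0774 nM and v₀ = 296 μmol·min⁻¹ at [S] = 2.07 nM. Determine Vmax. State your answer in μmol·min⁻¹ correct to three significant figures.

326 μmol·min⁻¹

From v = Vmax[S]/(Km+[S]), each point gives Vmax = v(Km+[S])/[S].
Equating: 87.6(Km+0.0774)/0.0774 = 296(Km+2.07)/2.07.
1132·Km + 87.6 = 143.0·Km + 296, so (1132 − 143.0)·Km = 296 − 87.6.
Km = 208.4/988.8 = 0.211 nM; then Vmax = 87.6(0.211+0.0774)/0.0774 = 326 μmol·min⁻¹.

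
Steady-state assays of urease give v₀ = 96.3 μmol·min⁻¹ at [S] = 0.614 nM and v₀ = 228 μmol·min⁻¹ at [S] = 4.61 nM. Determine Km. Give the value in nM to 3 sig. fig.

From v = Vmax[S]/(Km+[S]), each point gives Vmax = v(Km+[S])/[S].
Equating: 96.3(Km+0.614)/0.614 = 228(Km+4.61)/4.61.
156.8·Km + 96.3 = 49.46·Km + 228, so (156.8 − 49.46)·Km = 228 − 96.3.
Km = 131.7/107.4 = 1.23 nM; then Vmax = 96.3(1.23+0.614)/0.614 = 289 μmol·min⁻¹.

1.23 nM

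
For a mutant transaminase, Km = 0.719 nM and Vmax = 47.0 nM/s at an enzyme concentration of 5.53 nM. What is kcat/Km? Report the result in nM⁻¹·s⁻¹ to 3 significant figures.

kcat = Vmax/[E]total = 47.0/5.53 = 8.50 s⁻¹.
kcat/Km = 8.50/0.719 = 11.8 nM⁻¹·s⁻¹.

11.8 nM⁻¹·s⁻¹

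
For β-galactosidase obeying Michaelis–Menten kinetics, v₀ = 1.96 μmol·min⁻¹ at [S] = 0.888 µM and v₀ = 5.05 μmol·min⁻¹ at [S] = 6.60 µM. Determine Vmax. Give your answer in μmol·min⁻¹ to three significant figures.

From v = Vmax[S]/(Km+[S]), each point gives Vmax = v(Km+[S])/[S].
Equating: 1.96(Km+0.888)/0.888 = 5.05(Km+6.60)/6.60.
2.207·Km + 1.96 = 0.7652·Km + 5.05, so (2.207 − 0.7652)·Km = 5.05 − 1.96.
Km = 3.090/1.442 = 2.14 µM; then Vmax = 1.96(2.14+0.888)/0.888 = 6.69 μmol·min⁻¹.

6.69 μmol·min⁻¹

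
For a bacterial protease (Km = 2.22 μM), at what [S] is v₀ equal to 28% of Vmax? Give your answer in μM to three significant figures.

v/Vmax = [S]/(Km+[S]) = 0.28, so [S] = Km·0.28/(1 − 0.28) = 2.22 × 0.3889.
[S] = 0.863 μM.

0.863 μM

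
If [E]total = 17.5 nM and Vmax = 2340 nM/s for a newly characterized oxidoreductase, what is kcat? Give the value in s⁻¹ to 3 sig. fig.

134 s⁻¹

kcat = Vmax/[E]total = 2340 nM/s / 17.5 nM = 134 s⁻¹.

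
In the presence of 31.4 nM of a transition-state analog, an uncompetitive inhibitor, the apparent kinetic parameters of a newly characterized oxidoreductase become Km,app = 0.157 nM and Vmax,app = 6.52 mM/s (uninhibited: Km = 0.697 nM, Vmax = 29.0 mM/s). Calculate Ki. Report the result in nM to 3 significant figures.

9.11 nM

Uncompetitive: Vmax,app = Vmax/α (and Km,app = Km/α) with α = 1 + [I]/Ki.
α = Vmax/Vmax,app = 29.0/6.52 = 4.448.
Ki = [I]/(α − 1) = 31.4/3.448 = 9.11 nM.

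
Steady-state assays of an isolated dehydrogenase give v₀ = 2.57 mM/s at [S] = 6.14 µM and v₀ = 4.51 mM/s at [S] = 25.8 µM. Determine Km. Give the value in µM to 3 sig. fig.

From v = Vmax[S]/(Km+[S]), each point gives Vmax = v(Km+[S])/[S].
Equating: 2.57(Km+6.14)/6.14 = 4.51(Km+25.8)/25.8.
0.4186·Km + 2.57 = 0.1748·Km + 4.51, so (0.4186 − 0.1748)·Km = 4.51 − 2.57.
Km = 1.940/0.2438 = 7.96 µM; then Vmax = 2.57(7.96+6.14)/6.14 = 5.90 mM/s.

7.96 µM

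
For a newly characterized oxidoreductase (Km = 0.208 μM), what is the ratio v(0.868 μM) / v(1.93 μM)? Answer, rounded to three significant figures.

The fractional saturations are [S]/(Km+[S]) = 1.93/2.138 = 0.9027 and 0.868/1.076 = 0.8067.
v₂/v₁ is just their ratio: 0.8067/0.9027 = 0.894.

0.894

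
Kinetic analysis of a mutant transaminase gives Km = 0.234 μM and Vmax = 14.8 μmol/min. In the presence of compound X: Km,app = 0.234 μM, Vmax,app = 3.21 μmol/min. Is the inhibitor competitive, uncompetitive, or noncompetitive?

Vmax decreases (14.8 → 3.21 μmol/min) while Km is unchanged — pure noncompetitive inhibition.

noncompetitive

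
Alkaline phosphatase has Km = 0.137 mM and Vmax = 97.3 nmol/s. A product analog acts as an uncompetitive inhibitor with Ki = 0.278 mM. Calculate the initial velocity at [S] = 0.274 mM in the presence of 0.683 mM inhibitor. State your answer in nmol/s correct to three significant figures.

With α = 1 + [I]/Ki = 1 + 0.683/0.278 = 3.457, the uncompetitive rate law is v = (Vmax/α)·[S] / (Km/α + [S]).
v = (97.3/3.457)×0.274 / (0.137/3.457 + 0.274) = 7.712/0.3136 = 24.6 nmol/s.

24.6 nmol/s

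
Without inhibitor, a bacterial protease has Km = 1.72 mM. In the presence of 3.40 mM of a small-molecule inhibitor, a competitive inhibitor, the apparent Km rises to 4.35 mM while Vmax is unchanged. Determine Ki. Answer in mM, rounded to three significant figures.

Competitive: Km,app = α·Km with α = 1 + [I]/Ki.
α = Km,app/Km = 4.35/1.72 = 2.529.
Since α = 1 + [I]/Ki, [I]/Ki = 2.529 − 1 = 1.529 and Ki = 3.40/1.529 = 2.22 mM.

2.22 mM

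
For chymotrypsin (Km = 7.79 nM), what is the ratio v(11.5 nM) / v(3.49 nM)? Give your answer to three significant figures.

The fractional saturations are [S]/(Km+[S]) = 3.49/11.28 = 0.3094 and 11.5/19.29 = 0.5962.
v₂/v₁ is just their ratio: 0.5962/0.3094 = 1.93.

1.93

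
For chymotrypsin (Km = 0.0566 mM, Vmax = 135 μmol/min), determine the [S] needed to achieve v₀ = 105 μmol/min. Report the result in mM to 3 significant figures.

The required fractional saturation is v/Vmax = 105/135 = 0.7778.
Then [S]/(Km+[S]) = 0.7778 ⇒ [S] = 0.0566 × 0.7778/(1 − 0.7778) = 0.198 mM.

0.198 mM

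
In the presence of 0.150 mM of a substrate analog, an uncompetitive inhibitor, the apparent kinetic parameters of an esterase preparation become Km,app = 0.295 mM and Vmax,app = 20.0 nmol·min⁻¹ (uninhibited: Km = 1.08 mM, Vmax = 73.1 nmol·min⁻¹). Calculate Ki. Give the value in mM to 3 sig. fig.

Uncompetitive: Vmax,app = Vmax/α (and Km,app = Km/α) with α = 1 + [I]/Ki.
α = Vmax/Vmax,app = 73.1/20.0 = 3.655.
Ki = [I]/(α − 1) = 0.150/2.655 = 0.0565 mM.

0.0565 mM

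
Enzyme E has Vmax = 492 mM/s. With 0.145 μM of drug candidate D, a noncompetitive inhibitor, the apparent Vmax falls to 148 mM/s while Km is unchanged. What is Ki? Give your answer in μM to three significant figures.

0.0624 μM

Noncompetitive: Vmax,app = Vmax/α with α = 1 + [I]/Ki.
α = Vmax/Vmax,app = 492/148 = 3.324.
Ki = [I]/(α − 1) = 0.145/2.324 = 0.0624 μM.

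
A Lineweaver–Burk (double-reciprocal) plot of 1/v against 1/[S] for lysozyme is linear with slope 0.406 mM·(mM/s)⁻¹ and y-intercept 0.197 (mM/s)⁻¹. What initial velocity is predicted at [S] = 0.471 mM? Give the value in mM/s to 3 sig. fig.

0.944 mM/s

The y-intercept is 1/Vmax, so Vmax = 1/0.197 = 5.08 mM/s.
The slope is Km/Vmax, so Km = 0.406 × 5.08 = 2.06 mM.
Then v = 5.08 × 0.471/(2.06 + 0.471) = 0.944 mM/s.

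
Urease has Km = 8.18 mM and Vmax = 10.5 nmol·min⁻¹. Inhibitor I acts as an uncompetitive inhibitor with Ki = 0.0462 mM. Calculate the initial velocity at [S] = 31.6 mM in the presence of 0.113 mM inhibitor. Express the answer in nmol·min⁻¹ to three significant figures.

2.83 nmol·min⁻¹

With α = 1 + [I]/Ki = 1 + 0.113/0.0462 = 3.446, the uncompetitive rate law is v = (Vmax/α)·[S] / (Km/α + [S]).
v = (10.5/3.446)×31.6 / (8.18/3.446 + 31.6) = 96.29/33.97 = 2.83 nmol·min⁻¹.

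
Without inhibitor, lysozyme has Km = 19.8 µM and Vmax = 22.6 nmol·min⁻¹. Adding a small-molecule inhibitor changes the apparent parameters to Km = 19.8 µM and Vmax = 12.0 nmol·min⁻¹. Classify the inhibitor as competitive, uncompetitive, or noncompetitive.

Vmax decreases (22.6 → 12.0 nmol·min⁻¹) while Km is unchanged — pure noncompetitive inhibition.

noncompetitive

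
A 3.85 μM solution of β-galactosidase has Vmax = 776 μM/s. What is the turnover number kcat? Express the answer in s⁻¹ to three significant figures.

kcat = Vmax/[E]total = 776 μM/s / 3.85 μM = 202 s⁻¹.

202 s⁻¹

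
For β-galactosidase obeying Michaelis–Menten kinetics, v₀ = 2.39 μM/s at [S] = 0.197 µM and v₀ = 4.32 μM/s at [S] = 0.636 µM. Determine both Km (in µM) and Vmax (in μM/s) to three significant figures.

In reciprocal form, 1/v = (Km/Vmax)·(1/[S]) + 1/Vmax. The two points give (1/[S], 1/v) = (5.076, 0.4184) and (1.572, 0.2315).
Slope = (0.4184 − 0.2315)/(5.076 − 1.572) = 0.05335; intercept = 0.4184 − 0.05335×5.076 = 0.1476.
Vmax = 1/intercept = 6.78 μM/s; Km = slope × Vmax = 0.05335 × 6.78 = 0.361 µM.

Km = 0.361 µM; Vmax = 6.78 μM/s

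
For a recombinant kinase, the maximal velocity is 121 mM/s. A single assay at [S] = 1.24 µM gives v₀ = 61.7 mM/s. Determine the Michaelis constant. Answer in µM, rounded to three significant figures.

1.19 µM

v/Vmax = 61.7/121 = 0.5099 = [S]/(Km+[S]).
So Km + [S] = [S]/0.5099 = 2.432 µM, giving Km = 2.432 − 1.24 = 1.19 µM.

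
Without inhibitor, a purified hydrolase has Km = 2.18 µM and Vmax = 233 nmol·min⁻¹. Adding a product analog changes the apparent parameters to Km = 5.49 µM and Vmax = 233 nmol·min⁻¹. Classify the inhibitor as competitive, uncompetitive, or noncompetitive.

competitive

Km increases (2.18 → 5.49 µM) while Vmax is unchanged — the hallmark of competitive inhibition.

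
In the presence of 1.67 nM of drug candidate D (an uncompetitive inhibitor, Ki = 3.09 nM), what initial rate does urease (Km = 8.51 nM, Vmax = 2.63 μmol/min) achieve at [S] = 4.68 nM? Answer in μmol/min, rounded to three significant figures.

With α = 1 + [I]/Ki = 1 + 1.67/3.09 = 1.540, the uncompetitive rate law is v = (Vmax/α)·[S] / (Km/α + [S]).
v = (2.63/1.540)×4.68 / (8.51/1.540 + 4.68) = 7.990/10.20 = 0.783 μmol/min.

0.783 μmol/min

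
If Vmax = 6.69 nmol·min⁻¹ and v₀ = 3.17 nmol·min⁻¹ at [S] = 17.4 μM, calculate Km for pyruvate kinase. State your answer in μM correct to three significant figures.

19.3 μM

From v = Vmax[S]/(Km+[S]), Km = [S](Vmax − v)/v.
Km = 17.4 × (6.69 − 3.17) / 3.17 = 61.25/3.17 = 19.3 μM.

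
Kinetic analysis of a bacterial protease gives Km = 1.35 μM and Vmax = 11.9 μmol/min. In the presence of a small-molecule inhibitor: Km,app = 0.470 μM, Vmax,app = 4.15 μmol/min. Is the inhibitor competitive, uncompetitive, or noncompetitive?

uncompetitive

Both Km and Vmax decrease by the same factor (~2.87-fold) — characteristic of uncompetitive inhibition.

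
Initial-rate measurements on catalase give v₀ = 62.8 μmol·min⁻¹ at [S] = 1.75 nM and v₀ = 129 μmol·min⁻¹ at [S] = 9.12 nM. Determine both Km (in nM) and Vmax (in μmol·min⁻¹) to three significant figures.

Km = 3.04 nM; Vmax = 172 μmol·min⁻¹

In reciprocal form, 1/v = (Km/Vmax)·(1/[S]) + 1/Vmax. The two points give (1/[S], 1/v) = (0.5714, 0.01592) and (0.1096, 0.007752).
Slope = (0.01592 − 0.007752)/(0.5714 − 0.1096) = 0.01770; intercept = 0.01592 − 0.01770×0.5714 = 0.005812.
Vmax = 1/intercept = 172 μmol·min⁻¹; Km = slope × Vmax = 0.01770 × 172 = 3.04 nM.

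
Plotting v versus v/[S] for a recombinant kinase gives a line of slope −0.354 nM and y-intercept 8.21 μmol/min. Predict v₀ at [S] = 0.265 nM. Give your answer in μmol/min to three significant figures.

In the Eadie–Hofstee form v = Vmax − Km·(v/[S]), the slope is −Km and the intercept is Vmax, so Km = 0.354 nM and Vmax = 8.21 μmol/min.
v = 8.21 × 0.265/(0.354 + 0.265) = 3.51 μmol/min.

3.51 μmol/min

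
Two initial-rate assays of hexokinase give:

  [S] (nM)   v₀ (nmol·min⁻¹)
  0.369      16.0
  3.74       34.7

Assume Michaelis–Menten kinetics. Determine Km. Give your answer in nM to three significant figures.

0.549 nM

From v = Vmax[S]/(Km+[S]), each point gives Vmax = v(Km+[S])/[S].
Equating: 16.0(Km+0.369)/0.369 = 34.7(Km+3.74)/3.74.
43.36·Km + 16.0 = 9.278·Km + 34.7, so (43.36 − 9.278)·Km = 34.7 − 16.0.
Km = 18.70/34.08 = 0.549 nM; then Vmax = 16.0(0.549+0.369)/0.369 = 39.8 nmol·min⁻¹.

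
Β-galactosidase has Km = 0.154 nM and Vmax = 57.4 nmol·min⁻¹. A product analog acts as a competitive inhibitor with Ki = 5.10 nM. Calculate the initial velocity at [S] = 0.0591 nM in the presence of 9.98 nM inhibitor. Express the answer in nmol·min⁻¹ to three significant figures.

6.59 nmol·min⁻¹

With α = 1 + [I]/Ki = 1 + 9.98/5.10 = 2.957, the competitive rate law is v = Vmax[S] / (αKm + [S]).
v = 57.4×0.0591 / (2.957×0.154 + 0.0591) = 3.392/0.5145 = 6.59 nmol·min⁻¹.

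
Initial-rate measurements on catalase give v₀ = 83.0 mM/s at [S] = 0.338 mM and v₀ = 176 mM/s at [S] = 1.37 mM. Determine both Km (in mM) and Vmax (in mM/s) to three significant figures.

Km = 0.794 mM; Vmax = 278 mM/s

From v = Vmax[S]/(Km+[S]), each point gives Vmax = v(Km+[S])/[S].
Equating: 83.0(Km+0.338)/0.338 = 176(Km+1.37)/1.37.
245.6·Km + 83.0 = 128.5·Km + 176, so (245.6 − 128.5)·Km = 176 − 83.0.
Km = 93.00/117.1 = 0.794 mM; then Vmax = 83.0(0.794+0.338)/0.338 = 278 mM/s.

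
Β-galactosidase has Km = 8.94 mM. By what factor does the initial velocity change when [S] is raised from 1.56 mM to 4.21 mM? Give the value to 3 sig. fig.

2.15

Since Vmax cancels, v₂/v₁ = [S]₂(Km+[S]₁) / [S]₁(Km+[S]₂).
= 4.21×(8.94+1.56) / (1.56×(8.94+4.21)) = 44.20/20.51 = 2.15.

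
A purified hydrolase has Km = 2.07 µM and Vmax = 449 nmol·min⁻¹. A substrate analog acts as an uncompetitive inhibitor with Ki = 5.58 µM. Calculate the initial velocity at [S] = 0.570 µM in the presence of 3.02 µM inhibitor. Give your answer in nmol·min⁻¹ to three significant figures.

86.8 nmol·min⁻¹

With α = 1 + [I]/Ki = 1 + 3.02/5.58 = 1.541, the uncompetitive rate law is v = (Vmax/α)·[S] / (Km/α + [S]).
v = (449/1.541)×0.570 / (2.07/1.541 + 0.570) = 166.1/1.913 = 86.8 nmol·min⁻¹.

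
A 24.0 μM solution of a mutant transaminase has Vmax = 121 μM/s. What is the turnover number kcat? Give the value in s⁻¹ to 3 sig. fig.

5.04 s⁻¹

kcat = Vmax/[E]total = 121 μM/s / 24.0 μM = 5.04 s⁻¹.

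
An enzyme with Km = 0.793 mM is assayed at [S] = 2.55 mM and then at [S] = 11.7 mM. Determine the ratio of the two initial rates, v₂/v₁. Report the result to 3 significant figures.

1.23

The fractional saturations are [S]/(Km+[S]) = 2.55/3.343 = 0.7628 and 11.7/12.49 = 0.9365.
v₂/v₁ is just their ratio: 0.9365/0.7628 = 1.23.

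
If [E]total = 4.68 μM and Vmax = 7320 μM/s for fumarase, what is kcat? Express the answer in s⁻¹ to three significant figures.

1560 s⁻¹

kcat = Vmax/[E]total = 7320 μM/s / 4.68 μM = 1560 s⁻¹.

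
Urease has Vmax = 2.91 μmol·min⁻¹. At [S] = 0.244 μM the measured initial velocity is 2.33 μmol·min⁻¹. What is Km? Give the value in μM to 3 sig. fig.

0.0607 μM

v/Vmax = 2.33/2.91 = 0.8007 = [S]/(Km+[S]).
So Km + [S] = [S]/0.8007 = 0.3047 μM, giving Km = 0.3047 − 0.244 = 0.0607 μM.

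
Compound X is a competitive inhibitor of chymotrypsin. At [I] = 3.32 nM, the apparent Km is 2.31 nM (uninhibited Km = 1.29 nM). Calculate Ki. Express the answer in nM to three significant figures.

4.20 nM

Competitive: Km,app = α·Km with α = 1 + [I]/Ki.
α = Km,app/Km = 2.31/1.29 = 1.791.
Since α = 1 + [I]/Ki, [I]/Ki = 1.791 − 1 = 0.7907 and Ki = 3.32/0.7907 = 4.20 nM.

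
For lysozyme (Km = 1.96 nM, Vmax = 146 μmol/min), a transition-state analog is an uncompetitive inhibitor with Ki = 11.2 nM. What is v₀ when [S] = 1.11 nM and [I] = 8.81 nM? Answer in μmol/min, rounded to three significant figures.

α = 1 + [I]/Ki = 1 + 8.81/11.2 = 1.787.
For an uncompetitive inhibitor, both parameters are divided by α, giving Vmax/α and Km/α: Km,app = 1.10 nM, Vmax,app = 81.7 μmol/min.
v = Vmax,app·[S]/(Km,app + [S]) = 81.7 × 1.11/(1.10 + 1.11) = 41.1 μmol/min.

41.1 μmol/min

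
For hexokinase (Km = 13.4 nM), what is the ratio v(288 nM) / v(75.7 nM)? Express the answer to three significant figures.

1.12

Since Vmax cancels, v₂/v₁ = [S]₂(Km+[S]₁) / [S]₁(Km+[S]₂).
= 288×(13.4+75.7) / (75.7×(13.4+288)) = 25660/22820 = 1.12.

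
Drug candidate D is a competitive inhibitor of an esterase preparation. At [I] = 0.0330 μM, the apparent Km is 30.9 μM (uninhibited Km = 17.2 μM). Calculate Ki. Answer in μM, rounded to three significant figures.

Competitive: Km,app = α·Km with α = 1 + [I]/Ki.
α = Km,app/Km = 30.9/17.2 = 1.797.
Since α = 1 + [I]/Ki, [I]/Ki = 1.797 − 1 = 0.7965 and Ki = 0.0330/0.7965 = 0.0414 μM.

0.0414 μM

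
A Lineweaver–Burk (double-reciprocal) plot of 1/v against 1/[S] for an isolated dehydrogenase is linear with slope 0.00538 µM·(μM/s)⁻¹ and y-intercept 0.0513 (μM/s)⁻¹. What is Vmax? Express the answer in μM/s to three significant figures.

19.5 μM/s

The y-intercept of a Lineweaver–Burk plot equals 1/Vmax, so Vmax = 1/0.0513 = 19.5 μM/s.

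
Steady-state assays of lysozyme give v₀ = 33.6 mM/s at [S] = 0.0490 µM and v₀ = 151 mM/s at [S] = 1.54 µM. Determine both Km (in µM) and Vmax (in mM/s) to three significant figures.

In reciprocal form, 1/v = (Km/Vmax)·(1/[S]) + 1/Vmax. The two points give (1/[S], 1/v) = (20.41, 0.02976) and (0.6494, 0.006623).
Slope = (0.02976 − 0.006623)/(20.41 − 0.6494) = 0.001171; intercept = 0.02976 − 0.001171×20.41 = 0.005862.
Vmax = 1/intercept = 171 mM/s; Km = slope × Vmax = 0.001171 × 171 = 0.200 µM.

Km = 0.200 µM; Vmax = 171 mM/s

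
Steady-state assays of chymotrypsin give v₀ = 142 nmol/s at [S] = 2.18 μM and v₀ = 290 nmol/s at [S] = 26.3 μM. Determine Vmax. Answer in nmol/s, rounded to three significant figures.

From v = Vmax[S]/(Km+[S]), each point gives Vmax = v(Km+[S])/[S].
Equating: 142(Km+2.18)/2.18 = 290(Km+26.3)/26.3.
65.14·Km + 142 = 11.03·Km + 290, so (65.14 − 11.03)·Km = 290 − 142.
Km = 148.0/54.11 = 2.74 μM; then Vmax = 142(2.74+2.18)/2.18 = 320 nmol/s.

320 nmol/s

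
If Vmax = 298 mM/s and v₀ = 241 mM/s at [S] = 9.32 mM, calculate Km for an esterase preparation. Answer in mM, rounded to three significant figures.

From v = Vmax[S]/(Km+[S]), Km = [S](Vmax − v)/v.
Km = 9.32 × (298 − 241) / 241 = 531.2/241 = 2.20 mM.

2.20 mM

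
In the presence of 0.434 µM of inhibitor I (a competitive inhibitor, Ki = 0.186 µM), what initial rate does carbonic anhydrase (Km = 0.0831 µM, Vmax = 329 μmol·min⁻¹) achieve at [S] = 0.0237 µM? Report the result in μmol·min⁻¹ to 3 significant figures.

25.9 μmol·min⁻¹

With α = 1 + [I]/Ki = 1 + 0.434/0.186 = 3.333, the competitive rate law is v = Vmax[S] / (αKm + [S]).
v = 329×0.0237 / (3.333×0.0831 + 0.0237) = 7.797/0.3007 = 25.9 μmol·min⁻¹.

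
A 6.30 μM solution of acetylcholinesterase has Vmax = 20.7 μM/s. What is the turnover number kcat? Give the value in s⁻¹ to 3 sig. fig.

3.29 s⁻¹

kcat = Vmax/[E]total = 20.7 μM/s / 6.30 μM = 3.29 s⁻¹.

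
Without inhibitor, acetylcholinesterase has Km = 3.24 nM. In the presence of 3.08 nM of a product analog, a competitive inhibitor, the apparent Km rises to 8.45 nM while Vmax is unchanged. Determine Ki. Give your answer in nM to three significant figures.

Competitive: Km,app = α·Km with α = 1 + [I]/Ki.
α = Km,app/Km = 8.45/3.24 = 2.608.
Ki = [I]/(α − 1) = 3.08/1.608 = 1.92 nM.

1.92 nM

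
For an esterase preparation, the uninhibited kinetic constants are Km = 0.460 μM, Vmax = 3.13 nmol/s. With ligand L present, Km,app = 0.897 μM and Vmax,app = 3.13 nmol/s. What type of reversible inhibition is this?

Km increases (0.460 → 0.897 μM) while Vmax is unchanged — the hallmark of competitive inhibition.

competitive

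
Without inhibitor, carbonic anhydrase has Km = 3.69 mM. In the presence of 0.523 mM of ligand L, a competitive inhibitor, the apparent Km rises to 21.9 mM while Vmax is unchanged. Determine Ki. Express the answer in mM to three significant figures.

Competitive: Km,app = α·Km with α = 1 + [I]/Ki.
α = Km,app/Km = 21.9/3.69 = 5.935.
Since α = 1 + [I]/Ki, [I]/Ki = 5.935 − 1 = 4.935 and Ki = 0.523/4.935 = 0.106 mM.

0.106 mM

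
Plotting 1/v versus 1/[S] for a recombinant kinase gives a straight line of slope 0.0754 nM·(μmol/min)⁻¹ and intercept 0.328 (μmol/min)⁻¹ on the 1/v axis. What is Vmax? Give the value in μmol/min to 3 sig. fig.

The y-intercept of a Lineweaver–Burk plot equals 1/Vmax, so Vmax = 1/0.328 = 3.05 μmol/min.

3.05 μmol/min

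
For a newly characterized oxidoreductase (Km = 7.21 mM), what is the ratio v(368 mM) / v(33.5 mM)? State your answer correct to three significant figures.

1.19

The fractional saturations are [S]/(Km+[S]) = 33.5/40.71 = 0.8229 and 368/375.2 = 0.9808.
v₂/v₁ is just their ratio: 0.9808/0.8229 = 1.19.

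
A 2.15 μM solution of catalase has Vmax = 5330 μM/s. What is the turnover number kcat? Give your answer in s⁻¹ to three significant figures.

kcat = Vmax/[E]total = 5330 μM/s / 2.15 μM = 2480 s⁻¹.

2480 s⁻¹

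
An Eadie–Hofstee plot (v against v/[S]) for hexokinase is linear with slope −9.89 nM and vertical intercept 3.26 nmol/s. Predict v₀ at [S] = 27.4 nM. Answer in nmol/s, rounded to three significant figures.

2.40 nmol/s

In the Eadie–Hofstee form v = Vmax − Km·(v/[S]), the slope is −Km and the intercept is Vmax, so Km = 9.89 nM and Vmax = 3.26 nmol/s.
v = 3.26 × 27.4/(9.89 + 27.4) = 2.40 nmol/s.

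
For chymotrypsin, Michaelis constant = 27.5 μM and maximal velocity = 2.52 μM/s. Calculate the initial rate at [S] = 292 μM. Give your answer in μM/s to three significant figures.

2.30 μM/s

v = Vmax·[S]/(Km + [S]) = 2.52 × 292 / (27.5 + 292)
  = 735.8 / 319.5 = 2.30 μM/s.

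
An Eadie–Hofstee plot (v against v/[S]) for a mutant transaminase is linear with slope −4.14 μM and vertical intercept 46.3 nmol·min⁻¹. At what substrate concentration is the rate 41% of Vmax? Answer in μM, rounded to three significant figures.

The Eadie–Hofstee slope gives Km = 4.14 μM (slope = −Km).
v/Vmax = [S]/(Km+[S]) = 0.41 ⇒ [S] = Km·0.41/(1−0.41) = 4.14 × 0.6949 = 2.88 μM.

2.88 μM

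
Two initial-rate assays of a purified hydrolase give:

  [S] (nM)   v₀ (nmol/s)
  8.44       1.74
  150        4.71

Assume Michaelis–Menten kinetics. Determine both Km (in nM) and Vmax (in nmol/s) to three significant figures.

In reciprocal form, 1/v = (Km/Vmax)·(1/[S]) + 1/Vmax. The two points give (1/[S], 1/v) = (0.1185, 0.5747) and (0.006667, 0.2123).
Slope = (0.5747 − 0.2123)/(0.1185 − 0.006667) = 3.241; intercept = 0.5747 − 3.241×0.1185 = 0.1907.
Vmax = 1/intercept = 5.24 nmol/s; Km = slope × Vmax = 3.241 × 5.24 = 17.0 nM.

Km = 17.0 nM; Vmax = 5.24 nmol/s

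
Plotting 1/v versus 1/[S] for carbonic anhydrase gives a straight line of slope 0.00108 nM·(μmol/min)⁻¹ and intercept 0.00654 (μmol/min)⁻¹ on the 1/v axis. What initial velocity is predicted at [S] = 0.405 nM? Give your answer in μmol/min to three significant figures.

The y-intercept is 1/Vmax, so Vmax = 1/0.00654 = 153 μmol/min.
The slope is Km/Vmax, so Km = 0.00108 × 153 = 0.165 nM.
Then v = 153 × 0.405/(0.165 + 0.405) = 109 μmol/min.

109 μmol/min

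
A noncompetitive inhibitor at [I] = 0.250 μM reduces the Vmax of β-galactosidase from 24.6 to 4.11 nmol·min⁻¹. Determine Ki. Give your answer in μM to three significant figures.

Noncompetitive: Vmax,app = Vmax/α with α = 1 + [I]/Ki.
α = Vmax/Vmax,app = 24.6/4.11 = 5.985.
Since α = 1 + [I]/Ki, [I]/Ki = 5.985 − 1 = 4.985 and Ki = 0.250/4.985 = 0.0501 μM.

0.0501 μM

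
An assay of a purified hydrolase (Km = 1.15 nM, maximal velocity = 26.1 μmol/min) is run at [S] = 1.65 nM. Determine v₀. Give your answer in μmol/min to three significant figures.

15.4 μmol/min

v = Vmax·[S]/(Km + [S]) = 26.1 × 1.65 / (1.15 + 1.65)
  = 43.06 / 2.800 = 15.4 μmol/min.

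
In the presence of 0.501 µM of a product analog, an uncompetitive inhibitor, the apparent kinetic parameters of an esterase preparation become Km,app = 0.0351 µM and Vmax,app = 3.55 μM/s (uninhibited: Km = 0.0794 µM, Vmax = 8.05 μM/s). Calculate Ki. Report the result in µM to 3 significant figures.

Uncompetitive: Vmax,app = Vmax/α (and Km,app = Km/α) with α = 1 + [I]/Ki.
α = Vmax/Vmax,app = 8.05/3.55 = 2.268.
Since α = 1 + [I]/Ki, [I]/Ki = 2.268 − 1 = 1.268 and Ki = 0.501/1.268 = 0.395 µM.

0.395 µM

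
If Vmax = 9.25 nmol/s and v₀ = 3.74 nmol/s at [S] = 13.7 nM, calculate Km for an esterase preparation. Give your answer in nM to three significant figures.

From v = Vmax[S]/(Km+[S]), Km = [S](Vmax − v)/v.
Km = 13.7 × (9.25 − 3.74) / 3.74 = 75.49/3.74 = 20.2 nM.

20.2 nM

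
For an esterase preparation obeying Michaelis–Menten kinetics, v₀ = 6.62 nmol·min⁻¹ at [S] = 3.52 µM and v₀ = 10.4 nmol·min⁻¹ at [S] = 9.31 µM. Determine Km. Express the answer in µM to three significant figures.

In reciprocal form, 1/v = (Km/Vmax)·(1/[S]) + 1/Vmax. The two points give (1/[S], 1/v) = (0.2841, 0.1511) and (0.1074, 0.09615).
Slope = (0.1511 − 0.09615)/(0.2841 − 0.1074) = 0.3108; intercept = 0.1511 − 0.3108×0.2841 = 0.06278.
Vmax = 1/intercept = 15.9 nmol·min⁻¹; Km = slope × Vmax = 0.3108 × 15.9 = 4.95 µM.

4.95 µM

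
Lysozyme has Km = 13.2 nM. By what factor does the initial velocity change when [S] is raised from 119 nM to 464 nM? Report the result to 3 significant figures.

1.08

The fractional saturations are [S]/(Km+[S]) = 119/132.2 = 0.9002 and 464/477.2 = 0.9723.
v₂/v₁ is just their ratio: 0.9723/0.9002 = 1.08.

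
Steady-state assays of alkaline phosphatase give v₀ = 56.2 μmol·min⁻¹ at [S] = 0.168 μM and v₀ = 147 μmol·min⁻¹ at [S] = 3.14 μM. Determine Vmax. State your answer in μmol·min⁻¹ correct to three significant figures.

162 μmol·min⁻¹

In reciprocal form, 1/v = (Km/Vmax)·(1/[S]) + 1/Vmax. The two points give (1/[S], 1/v) = (5.952, 0.01779) and (0.3185, 0.006803).
Slope = (0.01779 − 0.006803)/(5.952 − 0.3185) = 0.001951; intercept = 0.01779 − 0.001951×5.952 = 0.006181.
Vmax = 1/intercept = 162 μmol·min⁻¹; Km = slope × Vmax = 0.001951 × 162 = 0.316 μM.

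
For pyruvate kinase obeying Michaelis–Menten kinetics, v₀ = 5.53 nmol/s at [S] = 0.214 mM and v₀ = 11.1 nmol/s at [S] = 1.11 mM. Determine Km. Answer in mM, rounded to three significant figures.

In reciprocal form, 1/v = (Km/Vmax)·(1/[S]) + 1/Vmax. The two points give (1/[S], 1/v) = (4.673, 0.1808) and (0.9009, 0.09009).
Slope = (0.1808 − 0.09009)/(4.673 − 0.9009) = 0.02406; intercept = 0.1808 − 0.02406×4.673 = 0.06842.
Vmax = 1/intercept = 14.6 nmol/s; Km = slope × Vmax = 0.02406 × 14.6 = 0.352 mM.

0.352 mM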